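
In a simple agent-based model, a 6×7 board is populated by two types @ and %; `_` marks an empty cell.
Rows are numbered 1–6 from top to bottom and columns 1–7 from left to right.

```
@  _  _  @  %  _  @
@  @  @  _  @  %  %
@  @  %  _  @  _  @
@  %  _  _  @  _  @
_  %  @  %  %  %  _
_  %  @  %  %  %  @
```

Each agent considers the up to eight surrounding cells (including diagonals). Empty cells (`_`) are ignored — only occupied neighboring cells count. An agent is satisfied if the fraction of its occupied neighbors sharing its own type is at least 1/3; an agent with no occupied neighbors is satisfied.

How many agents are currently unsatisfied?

6

(1,1)@ 2/2 ok
(1,4)@ 2/3 ok
(1,5)% 1/3 ok
(1,7)@ 0/2 unhappy
(2,1)@ 4/4 ok
(2,2)@ 5/6 ok
(2,3)@ 3/4 ok
(2,5)@ 2/4 ok
(2,6)% 2/6 ok
(2,7)% 1/3 ok
(3,1)@ 4/5 ok
(3,2)@ 5/7 ok
(3,3)% 1/4 unhappy
(3,5)@ 2/3 ok
(3,7)@ 1/3 ok
(4,1)@ 2/4 ok
(4,2)% 2/6 ok
(4,5)@ 1/4 unhappy
(4,7)@ 1/2 ok
(5,2)% 2/5 ok
(5,3)@ 1/6 unhappy
(5,4)% 3/6 ok
(5,5)% 5/6 ok
(5,6)% 3/6 ok
(6,2)% 1/3 ok
(6,3)@ 1/5 unhappy
(6,4)% 3/5 ok
(6,5)% 5/5 ok
(6,6)% 3/4 ok
(6,7)@ 0/2 unhappy
Unsatisfied: (1,7), (3,3), (4,5), (5,3), (6,3), (6,7) — 6 in total.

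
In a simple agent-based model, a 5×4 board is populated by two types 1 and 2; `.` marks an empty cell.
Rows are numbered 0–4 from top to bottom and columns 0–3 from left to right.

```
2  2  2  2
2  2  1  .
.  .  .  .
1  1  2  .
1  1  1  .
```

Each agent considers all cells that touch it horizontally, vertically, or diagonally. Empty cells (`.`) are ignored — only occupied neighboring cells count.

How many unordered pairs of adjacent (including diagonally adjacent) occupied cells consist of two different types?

Scan each occupied cell's neighbors to the right and below (and the two forward diagonals) so each pair is counted once.
Row 0: 2(0,0)–2(0,1)= 2(0,0)–2(1,0)= 2(0,0)–2(1,1)= 2(0,1)–2(0,2)= 2(0,1)–2(1,1)= 2(0,1)–1(1,2)≠ 2(0,1)–2(1,0)= 2(0,2)–2(0,3)= 2(0,2)–1(1,2)≠ 2(0,2)–2(1,1)= 2(0,3)–1(1,2)≠  → 3/11 unlike.
Row 1: 2(1,0)–2(1,1)= 2(1,1)–1(1,2)≠  → 1/2 unlike.
Row 3: 1(3,0)–1(3,1)= 1(3,0)–1(4,0)= 1(3,0)–1(4,1)= 1(3,1)–2(3,2)≠ 1(3,1)–1(4,1)= 1(3,1)–1(4,2)= 1(3,1)–1(4,0)= 2(3,2)–1(4,2)≠ 2(3,2)–1(4,1)≠  → 3/9 unlike.
Row 4: 1(4,0)–1(4,1)= 1(4,1)–1(4,2)=  → 0/2 unlike.
Total adjacent occupied pairs: 24; unlike-type pairs: 7.

7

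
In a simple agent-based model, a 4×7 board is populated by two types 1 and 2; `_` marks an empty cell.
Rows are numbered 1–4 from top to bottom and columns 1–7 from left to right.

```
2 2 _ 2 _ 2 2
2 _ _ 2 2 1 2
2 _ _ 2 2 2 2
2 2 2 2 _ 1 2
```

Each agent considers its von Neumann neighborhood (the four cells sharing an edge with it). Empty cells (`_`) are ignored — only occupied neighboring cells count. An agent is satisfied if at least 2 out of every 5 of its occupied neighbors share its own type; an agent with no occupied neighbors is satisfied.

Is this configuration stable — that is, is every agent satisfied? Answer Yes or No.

No

(1,1)2 2/2 satisfied
(1,2)2 1/1 satisfied
(1,4)2 1/1 satisfied
(1,6)2 1/2 satisfied
(1,7)2 2/2 satisfied
(2,1)2 2/2 satisfied
(2,4)2 3/3 satisfied
(2,5)2 2/3 satisfied
(2,6)1 0/4 not
(2,7)2 2/3 satisfied
(3,1)2 2/2 satisfied
(3,4)2 3/3 satisfied
(3,5)2 3/3 satisfied
(3,6)2 2/4 satisfied
(3,7)2 3/3 satisfied
(4,1)2 2/2 satisfied
(4,2)2 2/2 satisfied
(4,3)2 2/2 satisfied
(4,4)2 2/2 satisfied
(4,6)1 0/2 not
(4,7)2 1/2 satisfied
For instance (2,6) has only 0/4 same-type neighbors, below 2/5.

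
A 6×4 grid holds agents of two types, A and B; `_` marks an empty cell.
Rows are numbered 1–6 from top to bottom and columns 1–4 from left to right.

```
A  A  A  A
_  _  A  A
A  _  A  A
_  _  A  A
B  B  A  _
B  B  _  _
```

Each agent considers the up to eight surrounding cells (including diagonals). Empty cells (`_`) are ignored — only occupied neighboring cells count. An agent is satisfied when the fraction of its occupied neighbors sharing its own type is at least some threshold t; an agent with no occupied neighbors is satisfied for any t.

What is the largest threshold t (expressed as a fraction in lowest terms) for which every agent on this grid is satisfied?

Row 1: (1,1)A 1/1 · (1,2)A 3/3 · (1,3)A 4/4 · (1,4)A 3/3
Row 2: (2,3)A 6/6 · (2,4)A 5/5
Row 3: (3,1)A — no occupied neighbors · (3,3)A 5/5 · (3,4)A 5/5
Row 4: (4,3)A 4/5 · (4,4)A 4/4
Row 5: (5,1)B 3/3 · (5,2)B 3/5 · (5,3)A 2/4
Row 6: (6,1)B 3/3 · (6,2)B 3/4
The smallest same-type fraction is 2/4 at (5,3), which reduces to 1/2. Any threshold above that leaves this agent unsatisfied.

1/2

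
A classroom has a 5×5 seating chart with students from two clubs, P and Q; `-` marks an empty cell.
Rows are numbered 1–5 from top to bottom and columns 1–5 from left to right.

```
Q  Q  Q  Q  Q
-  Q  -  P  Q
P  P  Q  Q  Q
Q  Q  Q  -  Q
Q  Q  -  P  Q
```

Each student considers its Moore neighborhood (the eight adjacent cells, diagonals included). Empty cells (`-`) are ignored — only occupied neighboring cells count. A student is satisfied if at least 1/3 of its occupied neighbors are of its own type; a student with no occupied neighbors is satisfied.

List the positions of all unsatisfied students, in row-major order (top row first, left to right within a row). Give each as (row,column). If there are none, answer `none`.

(1,1)Q 2/2 ✓
(1,2)Q 3/3 ✓
(1,3)Q 3/4 ✓
(1,4)Q 3/4 ✓
(1,5)Q 2/3 ✓
(2,2)Q 4/6 ✓
(2,4)P 0/7 ✗
(2,5)Q 4/5 ✓
(3,1)P 1/4 ✗
(3,2)P 1/6 ✗
(3,3)Q 4/6 ✓
(3,4)Q 5/6 ✓
(3,5)Q 3/4 ✓
(4,1)Q 3/5 ✓
(4,2)Q 5/7 ✓
(4,3)Q 4/6 ✓
(4,5)Q 3/4 ✓
(5,1)Q 3/3 ✓
(5,2)Q 4/4 ✓
(5,4)P 0/3 ✗
(5,5)Q 1/2 ✓

(2,4), (3,1), (3,2), (5,4)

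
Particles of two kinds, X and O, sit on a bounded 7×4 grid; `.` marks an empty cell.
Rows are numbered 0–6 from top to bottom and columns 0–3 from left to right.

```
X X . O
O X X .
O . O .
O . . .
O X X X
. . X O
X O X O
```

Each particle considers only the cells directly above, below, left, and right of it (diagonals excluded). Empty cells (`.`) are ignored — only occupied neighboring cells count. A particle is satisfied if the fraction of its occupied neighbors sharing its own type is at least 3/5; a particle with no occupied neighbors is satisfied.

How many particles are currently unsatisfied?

Row 0: (0,0)X 1/2 ✗ · (0,1)X 2/2 ✓ · (0,3)O 0/0 ✓
Row 1: (1,0)O 1/3 ✗ · (1,1)X 2/3 ✓ · (1,2)X 1/2 ✗
Row 2: (2,0)O 2/2 ✓ · (2,2)O 0/1 ✗
Row 3: (3,0)O 2/2 ✓
Row 4: (4,0)O 1/2 ✗ · (4,1)X 1/2 ✗ · (4,2)X 3/3 ✓ · (4,3)X 1/2 ✗
Row 5: (5,2)X 2/3 ✓ · (5,3)O 1/3 ✗
Row 6: (6,0)X 0/1 ✗ · (6,1)O 0/2 ✗ · (6,2)X 1/3 ✗ · (6,3)O 1/2 ✗
Unsatisfied: (0,0), (1,0), (1,2), (2,2), (4,0), (4,1), (4,3), (5,3), (6,0), (6,1), (6,2), (6,3) — 12 in total.

12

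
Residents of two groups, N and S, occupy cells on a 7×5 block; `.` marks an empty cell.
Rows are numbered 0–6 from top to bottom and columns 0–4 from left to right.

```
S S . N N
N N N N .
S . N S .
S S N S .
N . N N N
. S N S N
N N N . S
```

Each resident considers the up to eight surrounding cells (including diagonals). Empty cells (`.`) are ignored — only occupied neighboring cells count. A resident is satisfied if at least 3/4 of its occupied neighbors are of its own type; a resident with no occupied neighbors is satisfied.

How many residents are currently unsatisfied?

23

Row 0: (0,0)S 1/3 not · (0,1)S 1/4 not · (0,3)N 3/3 satisfied · (0,4)N 2/2 satisfied
Row 1: (1,0)N 1/4 not · (1,1)N 3/6 not · (1,2)N 4/6 not · (1,3)N 4/5 satisfied
Row 2: (2,0)S 2/4 not · (2,2)N 4/7 not · (2,3)S 1/5 not
Row 3: (3,0)S 2/3 not · (3,1)S 2/6 not · (3,2)N 3/6 not · (3,3)S 1/6 not
Row 4: (4,0)N 0/3 not · (4,2)N 3/7 not · (4,3)N 5/7 not · (4,4)N 2/4 not
Row 5: (5,1)S 0/6 not · (5,2)N 4/6 not · (5,3)S 1/7 not · (5,4)N 2/4 not
Row 6: (6,0)N 1/2 not · (6,1)N 3/4 satisfied · (6,2)N 2/4 not · (6,4)S 1/2 not
Unsatisfied: (0,0), (0,1), (1,0), (1,1), (1,2), (2,0), (2,2), (2,3), (3,0), (3,1), (3,2), (3,3), (4,0), (4,2), (4,3), (4,4), (5,1), (5,2), (5,3), (5,4), (6,0), (6,2), (6,4) — 23 in total.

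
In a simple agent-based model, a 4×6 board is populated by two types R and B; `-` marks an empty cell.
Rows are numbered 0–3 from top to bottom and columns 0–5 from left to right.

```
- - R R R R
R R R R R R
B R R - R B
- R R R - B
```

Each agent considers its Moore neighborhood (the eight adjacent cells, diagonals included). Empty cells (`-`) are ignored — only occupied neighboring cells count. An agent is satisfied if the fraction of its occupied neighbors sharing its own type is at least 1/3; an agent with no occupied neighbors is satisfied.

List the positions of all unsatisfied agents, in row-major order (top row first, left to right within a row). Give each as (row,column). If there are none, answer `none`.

(2,0), (2,5)

Row 0: (0,2)R 4/4 satisfied · (0,3)R 5/5 satisfied · (0,4)R 5/5 satisfied · (0,5)R 3/3 satisfied
Row 1: (1,0)R 2/3 satisfied · (1,1)R 5/6 satisfied · (1,2)R 6/6 satisfied · (1,3)R 7/7 satisfied · (1,4)R 6/7 satisfied · (1,5)R 4/5 satisfied
Row 2: (2,0)B 0/4 not · (2,1)R 6/7 satisfied · (2,2)R 7/7 satisfied · (2,4)R 4/6 satisfied · (2,5)B 1/4 not
Row 3: (3,1)R 3/4 satisfied · (3,2)R 4/4 satisfied · (3,3)R 3/3 satisfied · (3,5)B 1/2 satisfied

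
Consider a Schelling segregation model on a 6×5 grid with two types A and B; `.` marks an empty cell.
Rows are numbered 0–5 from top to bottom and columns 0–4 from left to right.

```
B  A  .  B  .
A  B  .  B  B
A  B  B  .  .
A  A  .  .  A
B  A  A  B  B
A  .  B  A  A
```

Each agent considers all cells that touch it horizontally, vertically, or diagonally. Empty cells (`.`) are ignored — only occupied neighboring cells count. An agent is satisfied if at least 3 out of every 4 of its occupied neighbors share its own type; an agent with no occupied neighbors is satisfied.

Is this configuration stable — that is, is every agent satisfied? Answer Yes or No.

(0,0)B 1/3 unhappy
(0,1)A 1/3 unhappy
(0,3)B 2/2 ok
(1,0)A 2/5 unhappy
(1,1)B 3/6 unhappy
(1,3)B 3/3 ok
(1,4)B 2/2 ok
(2,0)A 3/5 unhappy
(2,1)B 2/6 unhappy
(2,2)B 3/4 ok
(3,0)A 3/5 unhappy
(3,1)A 4/7 unhappy
(3,4)A 0/2 unhappy
(4,0)B 0/4 unhappy
(4,1)A 4/6 unhappy
(4,2)A 3/5 unhappy
(4,3)B 2/6 unhappy
(4,4)B 1/4 unhappy
(5,0)A 1/2 unhappy
(5,2)B 1/4 unhappy
(5,3)A 2/5 unhappy
(5,4)A 1/3 unhappy
For instance (0,0) has only 1/3 same-type neighbors, below 3/4.

No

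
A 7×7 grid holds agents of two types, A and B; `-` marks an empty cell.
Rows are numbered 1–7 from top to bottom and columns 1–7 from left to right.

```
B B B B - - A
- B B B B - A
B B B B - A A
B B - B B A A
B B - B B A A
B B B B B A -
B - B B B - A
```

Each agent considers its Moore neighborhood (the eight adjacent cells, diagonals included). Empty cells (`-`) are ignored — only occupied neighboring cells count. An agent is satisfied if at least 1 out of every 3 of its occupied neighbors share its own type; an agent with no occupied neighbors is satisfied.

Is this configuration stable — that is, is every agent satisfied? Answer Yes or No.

Yes

(1,1)B 2/2 ok
(1,2)B 4/4 ok
(1,3)B 5/5 ok
(1,4)B 4/4 ok
(1,7)A 1/1 ok
(2,2)B 7/7 ok
(2,3)B 8/8 ok
(2,4)B 6/6 ok
(2,5)B 3/4 ok
(2,7)A 3/3 ok
(3,1)B 4/4 ok
(3,2)B 6/6 ok
(3,3)B 7/7 ok
(3,4)B 6/6 ok
(3,6)A 4/6 ok
(3,7)A 4/4 ok
(4,1)B 5/5 ok
(4,2)B 6/6 ok
(4,4)B 5/5 ok
(4,5)B 4/7 ok
(4,6)A 5/7 ok
(4,7)A 5/5 ok
(5,1)B 5/5 ok
(5,2)B 6/6 ok
(5,4)B 6/6 ok
(5,5)B 5/8 ok
(5,6)A 4/7 ok
(5,7)A 4/4 ok
(6,1)B 4/4 ok
(6,2)B 6/6 ok
(6,3)B 6/6 ok
(6,4)B 7/7 ok
(6,5)B 5/7 ok
(6,6)A 3/6 ok
(7,1)B 2/2 ok
(7,3)B 4/4 ok
(7,4)B 5/5 ok
(7,5)B 3/4 ok
(7,7)A 1/1 ok
All meet the threshold, so the configuration is stable.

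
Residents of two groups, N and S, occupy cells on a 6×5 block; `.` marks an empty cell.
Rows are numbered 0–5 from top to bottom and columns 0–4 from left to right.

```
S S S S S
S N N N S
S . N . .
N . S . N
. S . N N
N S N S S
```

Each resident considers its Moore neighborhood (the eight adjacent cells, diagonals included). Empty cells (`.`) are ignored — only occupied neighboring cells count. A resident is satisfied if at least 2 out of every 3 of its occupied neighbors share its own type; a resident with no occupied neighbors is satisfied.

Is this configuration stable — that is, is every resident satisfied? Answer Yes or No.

No

(0,0)S 2/3 ok
(0,1)S 3/5 unhappy
(0,2)S 2/5 unhappy
(0,3)S 3/5 unhappy
(0,4)S 2/3 ok
(1,0)S 3/4 ok
(1,1)N 2/7 unhappy
(1,2)N 3/6 unhappy
(1,3)N 2/6 unhappy
(1,4)S 2/3 ok
(2,0)S 1/3 unhappy
(2,2)N 3/4 ok
(3,0)N 0/2 unhappy
(3,2)S 1/3 unhappy
(3,4)N 2/2 ok
(4,1)S 2/5 unhappy
(4,3)N 3/6 unhappy
(4,4)N 2/4 unhappy
(5,0)N 0/2 unhappy
(5,1)S 1/3 unhappy
(5,2)N 1/4 unhappy
(5,3)S 1/4 unhappy
(5,4)S 1/3 unhappy
For instance (0,1) has only 3/5 same-type neighbors, below 2/3.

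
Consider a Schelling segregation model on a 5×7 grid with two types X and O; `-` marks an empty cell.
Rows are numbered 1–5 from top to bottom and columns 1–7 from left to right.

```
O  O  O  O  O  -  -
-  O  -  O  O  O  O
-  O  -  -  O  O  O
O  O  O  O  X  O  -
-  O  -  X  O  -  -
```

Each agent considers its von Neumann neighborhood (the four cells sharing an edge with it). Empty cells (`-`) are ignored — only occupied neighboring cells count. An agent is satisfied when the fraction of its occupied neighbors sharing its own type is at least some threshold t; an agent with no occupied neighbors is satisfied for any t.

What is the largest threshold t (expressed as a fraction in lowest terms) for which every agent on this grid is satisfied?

0/1

(1,1)O 1/1
(1,2)O 3/3
(1,3)O 2/2
(1,4)O 3/3
(1,5)O 2/2
(2,2)O 2/2
(2,4)O 2/2
(2,5)O 4/4
(2,6)O 3/3
(2,7)O 2/2
(3,2)O 2/2
(3,5)O 2/3
(3,6)O 4/4
(3,7)O 2/2
(4,1)O 1/1
(4,2)O 4/4
(4,3)O 2/2
(4,4)O 1/3
(4,5)X 0/4
(4,6)O 1/2
(5,2)O 1/1
(5,4)X 0/2
(5,5)O 0/2
The smallest same-type fraction is 0/4 at (4,5), which reduces to 0/1. Any threshold above that leaves this agent unsatisfied.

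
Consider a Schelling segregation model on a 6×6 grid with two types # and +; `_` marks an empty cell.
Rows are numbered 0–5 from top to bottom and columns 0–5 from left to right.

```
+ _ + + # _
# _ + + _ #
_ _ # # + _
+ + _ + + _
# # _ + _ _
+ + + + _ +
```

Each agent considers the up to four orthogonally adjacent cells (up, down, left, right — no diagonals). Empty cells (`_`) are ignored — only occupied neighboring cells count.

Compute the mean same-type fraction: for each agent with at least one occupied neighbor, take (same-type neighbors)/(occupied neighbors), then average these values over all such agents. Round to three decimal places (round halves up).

Row 0: (0,0)+ 0/1 · (0,2)+ 2/2 · (0,3)+ 2/3 · (0,4)# 0/1
Row 1: (1,0)# 0/1 · (1,2)+ 2/3 · (1,3)+ 2/3 · (1,5)# — no occupied neighbors
Row 2: (2,2)# 1/2 · (2,3)# 1/4 · (2,4)+ 1/2
Row 3: (3,0)+ 1/2 · (3,1)+ 1/2 · (3,3)+ 2/3 · (3,4)+ 2/2
Row 4: (4,0)# 1/3 · (4,1)# 1/3 · (4,3)+ 2/2
Row 5: (5,0)+ 1/2 · (5,1)+ 2/3 · (5,2)+ 2/2 · (5,3)+ 2/2 · (5,5)+ — no occupied neighbors
Sum over 21 agents: 0/1 + 2/2 + 2/3 + 0/1 + 0/1 + 2/3 + 2/3 + 1/2 + 1/4 + 1/2 + 1/2 + 1/2 + 2/3 + 2/2 + 1/3 + 1/3 + 2/2 + 1/2 + 2/3 + 2/2 + 2/2 = 47/4; mean = 47/4 ÷ 21 = 47/84 = 0.559523… → 0.560.

0.560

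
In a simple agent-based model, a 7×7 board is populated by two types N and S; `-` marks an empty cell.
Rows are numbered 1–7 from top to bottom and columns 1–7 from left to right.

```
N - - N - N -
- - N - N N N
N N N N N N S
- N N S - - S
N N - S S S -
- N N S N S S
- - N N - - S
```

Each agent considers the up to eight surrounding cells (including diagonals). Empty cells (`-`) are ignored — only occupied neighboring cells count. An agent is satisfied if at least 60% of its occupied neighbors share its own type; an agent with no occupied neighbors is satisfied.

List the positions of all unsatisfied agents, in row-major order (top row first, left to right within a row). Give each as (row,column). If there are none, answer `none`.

(3,7), (4,4), (5,4), (6,4), (6,5)

Row 1: (1,1)N 0/0 ✓ · (1,4)N 2/2 ✓ · (1,6)N 3/3 ✓
Row 2: (2,3)N 4/4 ✓ · (2,5)N 6/6 ✓ · (2,6)N 5/6 ✓ · (2,7)N 3/4 ✓
Row 3: (3,1)N 2/2 ✓ · (3,2)N 5/5 ✓ · (3,3)N 5/6 ✓ · (3,4)N 5/6 ✓ · (3,5)N 4/5 ✓ · (3,6)N 4/6 ✓ · (3,7)S 1/4 ✗
Row 4: (4,2)N 6/6 ✓ · (4,3)N 5/7 ✓ · (4,4)S 2/6 ✗ · (4,7)S 2/3 ✓
Row 5: (5,1)N 3/3 ✓ · (5,2)N 5/5 ✓ · (5,4)S 3/6 ✗ · (5,5)S 5/6 ✓ · (5,6)S 4/5 ✓
Row 6: (6,2)N 4/4 ✓ · (6,3)N 4/6 ✓ · (6,4)S 2/6 ✗ · (6,5)N 1/6 ✗ · (6,6)S 4/5 ✓ · (6,7)S 3/3 ✓
Row 7: (7,3)N 3/4 ✓ · (7,4)N 3/4 ✓ · (7,7)S 2/2 ✓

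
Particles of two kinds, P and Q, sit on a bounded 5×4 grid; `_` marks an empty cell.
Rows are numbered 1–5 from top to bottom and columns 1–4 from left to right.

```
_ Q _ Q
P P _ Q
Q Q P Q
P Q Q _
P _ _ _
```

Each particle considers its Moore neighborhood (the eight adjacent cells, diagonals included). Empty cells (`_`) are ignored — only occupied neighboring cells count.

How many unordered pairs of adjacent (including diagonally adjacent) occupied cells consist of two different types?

15

Scan each occupied cell's neighbors to the right and below (and the two forward diagonals) so each pair is counted once.
From row 1: 2 unlike of 3 pairs (running 2/3).
From row 2: 5 unlike of 8 pairs (running 7/11).
From row 3: 6 unlike of 11 pairs (running 13/22).
From row 4: 2 unlike of 4 pairs (running 15/26).
Total adjacent occupied pairs: 26; unlike-type pairs: 15.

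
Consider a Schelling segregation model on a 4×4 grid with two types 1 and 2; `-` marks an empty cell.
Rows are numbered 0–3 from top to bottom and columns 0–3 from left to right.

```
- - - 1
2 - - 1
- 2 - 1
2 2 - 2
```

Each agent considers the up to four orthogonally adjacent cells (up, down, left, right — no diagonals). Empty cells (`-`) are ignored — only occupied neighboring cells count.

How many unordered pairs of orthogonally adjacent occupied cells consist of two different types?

Scan each occupied cell's neighbors to the right and below so each pair is counted once.
Row 0: 1(0,3)–1(1,3)=  → 0/1 unlike.
Row 1: 1(1,3)–1(2,3)=  → 0/1 unlike.
Row 2: 2(2,1)–2(3,1)= 1(2,3)–2(3,3)≠  → 1/2 unlike.
Row 3: 2(3,0)–2(3,1)=  → 0/1 unlike.
Total adjacent occupied pairs: 5; unlike-type pairs: 1.

1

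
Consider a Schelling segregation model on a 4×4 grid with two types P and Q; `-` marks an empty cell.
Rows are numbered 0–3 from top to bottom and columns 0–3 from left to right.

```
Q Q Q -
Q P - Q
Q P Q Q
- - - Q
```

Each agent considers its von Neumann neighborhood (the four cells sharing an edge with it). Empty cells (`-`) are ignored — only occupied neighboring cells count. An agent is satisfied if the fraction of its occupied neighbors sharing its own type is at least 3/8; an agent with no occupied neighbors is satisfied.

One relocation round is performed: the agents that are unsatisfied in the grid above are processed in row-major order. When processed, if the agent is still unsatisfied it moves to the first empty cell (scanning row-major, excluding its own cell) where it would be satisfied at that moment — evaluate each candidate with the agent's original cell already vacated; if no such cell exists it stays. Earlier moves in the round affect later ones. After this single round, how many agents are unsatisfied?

0

Initially unsatisfied (in order): (1,1), (2,1).
  (1,1) → (3,1).
  (2,1) → (3,0).
Resulting grid:
Q Q Q -
Q - - Q
Q - Q Q
P P - Q
All satisfied now.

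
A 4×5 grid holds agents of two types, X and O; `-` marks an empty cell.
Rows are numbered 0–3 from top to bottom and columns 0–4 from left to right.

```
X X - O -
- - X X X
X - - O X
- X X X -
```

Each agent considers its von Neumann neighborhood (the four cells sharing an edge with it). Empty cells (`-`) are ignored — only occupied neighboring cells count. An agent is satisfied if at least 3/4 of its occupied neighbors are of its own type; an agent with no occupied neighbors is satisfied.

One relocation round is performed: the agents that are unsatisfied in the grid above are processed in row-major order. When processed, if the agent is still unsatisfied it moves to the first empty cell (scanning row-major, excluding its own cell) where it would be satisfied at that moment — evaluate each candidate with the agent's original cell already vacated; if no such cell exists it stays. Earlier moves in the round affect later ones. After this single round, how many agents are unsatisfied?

0

Initially unsatisfied (in order): (0,3), (1,3), (2,3), (2,4), (3,3).
  (0,3): no empty cell satisfies it; stays.
  (1,3) → (1,0).
  (2,3): no empty cell satisfies it; stays.
  (2,4) → (1,1).
  (3,3) → (2,1).
Resulting grid:
X X - O -
X X X - X
X X - O -
- X X - -
All satisfied now.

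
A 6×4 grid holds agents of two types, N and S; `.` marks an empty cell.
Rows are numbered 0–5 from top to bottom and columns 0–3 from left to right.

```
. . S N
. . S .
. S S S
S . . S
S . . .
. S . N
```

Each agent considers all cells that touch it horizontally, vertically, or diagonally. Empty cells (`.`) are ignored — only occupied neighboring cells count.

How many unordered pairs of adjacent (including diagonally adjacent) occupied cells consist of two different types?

2

Scan each occupied cell's neighbors to the right and below (and the two forward diagonals) so each pair is counted once.
Row 0: S(0,2)–N(0,3)≠ S(0,2)–S(1,2)= N(0,3)–S(1,2)≠  → 2/3 unlike.
Row 1: S(1,2)–S(2,2)= S(1,2)–S(2,3)= S(1,2)–S(2,1)=  → 0/3 unlike.
Row 2: S(2,1)–S(2,2)= S(2,1)–S(3,0)= S(2,2)–S(2,3)= S(2,2)–S(3,3)= S(2,3)–S(3,3)=  → 0/5 unlike.
Row 3: S(3,0)–S(4,0)=  → 0/1 unlike.
Row 4: S(4,0)–S(5,1)=  → 0/1 unlike.
Total adjacent occupied pairs: 13; unlike-type pairs: 2.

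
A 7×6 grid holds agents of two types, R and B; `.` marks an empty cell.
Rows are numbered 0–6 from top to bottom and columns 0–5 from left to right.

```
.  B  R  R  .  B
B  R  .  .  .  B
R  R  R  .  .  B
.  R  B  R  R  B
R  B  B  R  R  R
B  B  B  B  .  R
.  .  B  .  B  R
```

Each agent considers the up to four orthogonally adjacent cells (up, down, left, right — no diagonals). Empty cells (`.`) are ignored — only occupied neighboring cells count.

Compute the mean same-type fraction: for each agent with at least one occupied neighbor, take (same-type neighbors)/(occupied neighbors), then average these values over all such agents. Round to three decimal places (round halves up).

0.600

Row 0: (0,1)B 0/2 · (0,2)R 1/2 · (0,3)R 1/1 · (0,5)B 1/1
Row 1: (1,0)B 0/2 · (1,1)R 1/3 · (1,5)B 2/2
Row 2: (2,0)R 1/2 · (2,1)R 4/4 · (2,2)R 1/2 · (2,5)B 2/2
Row 3: (3,1)R 1/3 · (3,2)B 1/4 · (3,3)R 2/3 · (3,4)R 2/3 · (3,5)B 1/3
Row 4: (4,0)R 0/2 · (4,1)B 2/4 · (4,2)B 3/4 · (4,3)R 2/4 · (4,4)R 3/3 · (4,5)R 2/3
Row 5: (5,0)B 1/2 · (5,1)B 3/3 · (5,2)B 4/4 · (5,3)B 1/2 · (5,5)R 2/2
Row 6: (6,2)B 1/1 · (6,4)B 0/1 · (6,5)R 1/2
Sum over 30 agents: 0/2 + 1/2 + 1/1 + 1/1 + 0/2 + 1/3 + 2/2 + 1/2 + 4/4 + 1/2 + 2/2 + 1/3 + 1/4 + 2/3 + 2/3 + 1/3 + 0/2 + 2/4 + 3/4 + 2/4 + 3/3 + 2/3 + 1/2 + 3/3 + 4/4 + 1/2 + 2/2 + 1/1 + 0/1 + 1/2 = 18; mean = 18 ÷ 30 = 3/5 = 0.6 → 0.600.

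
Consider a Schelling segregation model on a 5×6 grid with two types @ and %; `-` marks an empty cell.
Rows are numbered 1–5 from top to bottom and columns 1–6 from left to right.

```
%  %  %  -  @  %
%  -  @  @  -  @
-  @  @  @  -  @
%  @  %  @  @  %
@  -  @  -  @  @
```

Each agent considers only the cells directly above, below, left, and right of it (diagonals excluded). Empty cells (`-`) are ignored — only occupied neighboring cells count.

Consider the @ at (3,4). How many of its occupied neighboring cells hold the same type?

3

Occupied neighbors of (3,4): (2,4)=@, (4,4)=@, (3,3)=@.
Same type (@): 3 of 3.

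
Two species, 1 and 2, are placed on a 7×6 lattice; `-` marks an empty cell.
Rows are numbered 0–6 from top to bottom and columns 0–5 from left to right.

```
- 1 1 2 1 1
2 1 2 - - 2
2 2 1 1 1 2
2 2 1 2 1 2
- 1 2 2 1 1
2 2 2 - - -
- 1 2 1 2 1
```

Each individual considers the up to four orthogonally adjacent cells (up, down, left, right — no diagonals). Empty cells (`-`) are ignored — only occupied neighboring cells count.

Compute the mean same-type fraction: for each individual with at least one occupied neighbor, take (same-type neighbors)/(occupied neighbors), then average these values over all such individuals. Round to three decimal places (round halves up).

0.458

Row 0: (0,1)1 2/2 · (0,2)1 1/3 · (0,3)2 0/2 · (0,4)1 1/2 · (0,5)1 1/2
Row 1: (1,0)2 1/2 · (1,1)1 1/4 · (1,2)2 0/3 · (1,5)2 1/2
Row 2: (2,0)2 3/3 · (2,1)2 2/4 · (2,2)1 2/4 · (2,3)1 2/3 · (2,4)1 2/3 · (2,5)2 2/3
Row 3: (3,0)2 2/2 · (3,1)2 2/4 · (3,2)1 1/4 · (3,3)2 1/4 · (3,4)1 2/4 · (3,5)2 1/3
Row 4: (4,1)1 0/3 · (4,2)2 2/4 · (4,3)2 2/3 · (4,4)1 2/3 · (4,5)1 1/2
Row 5: (5,0)2 1/1 · (5,1)2 2/4 · (5,2)2 3/3
Row 6: (6,1)1 0/2 · (6,2)2 1/3 · (6,3)1 0/2 · (6,4)2 0/2 · (6,5)1 0/1
Sum over 34 individuals: 2/2 + 1/3 + 0/2 + 1/2 + 1/2 + 1/2 + 1/4 + 0/3 + 1/2 + 3/3 + 2/4 + 2/4 + 2/3 + 2/3 + 2/3 + 2/2 + 2/4 + 1/4 + 1/4 + 2/4 + 1/3 + 0/3 + 2/4 + 2/3 + 2/3 + 1/2 + 1/1 + 2/4 + 3/3 + 0/2 + 1/3 + 0/2 + 0/2 + 0/1 = 187/12; mean = 187/12 ÷ 34 = 11/24 = 0.458333… → 0.458.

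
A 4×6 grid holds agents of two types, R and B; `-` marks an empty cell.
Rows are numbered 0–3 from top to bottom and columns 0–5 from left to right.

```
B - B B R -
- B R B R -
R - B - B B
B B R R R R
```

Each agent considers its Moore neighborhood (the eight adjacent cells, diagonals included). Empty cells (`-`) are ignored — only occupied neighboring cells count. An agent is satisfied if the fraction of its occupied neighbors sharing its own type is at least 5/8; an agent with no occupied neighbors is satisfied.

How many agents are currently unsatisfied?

16

(0,0)B 1/1 ✓
(0,2)B 3/4 ✓
(0,3)B 2/5 ✗
(0,4)R 1/3 ✗
(1,1)B 3/5 ✗
(1,2)R 0/5 ✗
(1,3)B 4/7 ✗
(1,4)R 1/5 ✗
(2,0)R 0/3 ✗
(2,2)B 3/6 ✗
(2,4)B 2/6 ✗
(2,5)B 1/4 ✗
(3,0)B 1/2 ✗
(3,1)B 2/4 ✗
(3,2)R 1/3 ✗
(3,3)R 2/4 ✗
(3,4)R 2/4 ✗
(3,5)R 1/3 ✗
Unsatisfied: (0,3), (0,4), (1,1), (1,2), (1,3), (1,4), (2,0), (2,2), (2,4), (2,5), (3,0), (3,1), (3,2), (3,3), (3,4), (3,5) — 16 in total.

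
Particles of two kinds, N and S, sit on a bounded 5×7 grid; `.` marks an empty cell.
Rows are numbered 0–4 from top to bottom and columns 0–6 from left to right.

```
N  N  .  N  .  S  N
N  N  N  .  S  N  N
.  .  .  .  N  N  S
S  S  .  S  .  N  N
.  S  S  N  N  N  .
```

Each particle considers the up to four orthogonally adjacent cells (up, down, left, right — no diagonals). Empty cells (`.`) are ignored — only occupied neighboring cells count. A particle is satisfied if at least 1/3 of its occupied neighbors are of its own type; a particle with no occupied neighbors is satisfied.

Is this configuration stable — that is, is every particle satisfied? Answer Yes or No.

No

Row 0: (0,0)N 2/2 ✓ · (0,1)N 2/2 ✓ · (0,3)N 0/0 ✓ · (0,5)S 0/2 ✗ · (0,6)N 1/2 ✓
Row 1: (1,0)N 2/2 ✓ · (1,1)N 3/3 ✓ · (1,2)N 1/1 ✓ · (1,4)S 0/2 ✗ · (1,5)N 2/4 ✓ · (1,6)N 2/3 ✓
Row 2: (2,4)N 1/2 ✓ · (2,5)N 3/4 ✓ · (2,6)S 0/3 ✗
Row 3: (3,0)S 1/1 ✓ · (3,1)S 2/2 ✓ · (3,3)S 0/1 ✗ · (3,5)N 3/3 ✓ · (3,6)N 1/2 ✓
Row 4: (4,1)S 2/2 ✓ · (4,2)S 1/2 ✓ · (4,3)N 1/3 ✓ · (4,4)N 2/2 ✓ · (4,5)N 2/2 ✓
For instance (0,5) has only 0/2 same-type neighbors, below 1/3.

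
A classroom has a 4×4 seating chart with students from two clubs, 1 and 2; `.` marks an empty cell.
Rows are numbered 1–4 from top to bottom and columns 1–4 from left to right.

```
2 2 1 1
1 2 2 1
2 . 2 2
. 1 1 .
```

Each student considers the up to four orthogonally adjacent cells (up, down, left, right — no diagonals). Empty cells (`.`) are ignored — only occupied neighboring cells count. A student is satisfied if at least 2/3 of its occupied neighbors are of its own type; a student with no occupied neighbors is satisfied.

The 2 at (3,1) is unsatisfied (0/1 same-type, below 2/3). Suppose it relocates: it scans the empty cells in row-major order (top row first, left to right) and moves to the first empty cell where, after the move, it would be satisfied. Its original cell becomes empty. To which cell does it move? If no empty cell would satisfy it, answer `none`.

Vacating (3,1). Empty cells in order:
  (3,2): 2/3 same-type → satisfied — stop here.

(3,2)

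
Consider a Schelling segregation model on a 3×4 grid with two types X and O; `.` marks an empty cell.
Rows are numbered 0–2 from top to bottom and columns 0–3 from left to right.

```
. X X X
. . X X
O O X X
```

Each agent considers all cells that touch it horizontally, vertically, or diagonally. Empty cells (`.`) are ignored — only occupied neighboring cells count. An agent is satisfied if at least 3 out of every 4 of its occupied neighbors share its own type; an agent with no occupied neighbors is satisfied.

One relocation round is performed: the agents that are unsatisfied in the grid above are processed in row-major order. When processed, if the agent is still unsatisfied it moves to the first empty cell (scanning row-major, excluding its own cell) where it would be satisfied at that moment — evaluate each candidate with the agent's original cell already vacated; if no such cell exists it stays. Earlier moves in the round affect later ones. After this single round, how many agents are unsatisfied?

Initially unsatisfied (in order): (2,1).
  (2,1): no empty cell satisfies it; stays.
Resulting grid:
. X X X
. . X X
O O X X
Unsatisfied now: (2,1).

1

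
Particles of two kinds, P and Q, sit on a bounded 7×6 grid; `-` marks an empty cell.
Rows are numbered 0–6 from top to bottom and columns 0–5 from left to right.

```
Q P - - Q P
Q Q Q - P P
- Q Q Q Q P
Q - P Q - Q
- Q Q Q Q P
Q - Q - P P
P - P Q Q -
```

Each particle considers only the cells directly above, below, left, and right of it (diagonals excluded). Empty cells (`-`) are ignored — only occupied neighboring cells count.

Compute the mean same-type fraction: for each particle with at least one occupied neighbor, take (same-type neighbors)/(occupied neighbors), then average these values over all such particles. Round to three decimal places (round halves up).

Row 0: (0,0)Q 1/2 · (0,1)P 0/2 · (0,4)Q 0/2 · (0,5)P 1/2
Row 1: (1,0)Q 2/2 · (1,1)Q 3/4 · (1,2)Q 2/2 · (1,4)P 1/3 · (1,5)P 3/3
Row 2: (2,1)Q 2/2 · (2,2)Q 3/4 · (2,3)Q 3/3 · (2,4)Q 1/3 · (2,5)P 1/3
Row 3: (3,0)Q — no occupied neighbors · (3,2)P 0/3 · (3,3)Q 2/3 · (3,5)Q 0/2
Row 4: (4,1)Q 1/1 · (4,2)Q 3/4 · (4,3)Q 3/3 · (4,4)Q 1/3 · (4,5)P 1/3
Row 5: (5,0)Q 0/1 · (5,2)Q 1/2 · (5,4)P 1/3 · (5,5)P 2/2
Row 6: (6,0)P 0/1 · (6,2)P 0/2 · (6,3)Q 1/2 · (6,4)Q 1/2
Sum over 30 particles: 1/2 + 0/2 + 0/2 + 1/2 + 2/2 + 3/4 + 2/2 + 1/3 + 3/3 + 2/2 + 3/4 + 3/3 + 1/3 + 1/3 + 0/3 + 2/3 + 0/2 + 1/1 + 3/4 + 3/3 + 1/3 + 1/3 + 0/1 + 1/2 + 1/3 + 2/2 + 0/1 + 0/2 + 1/2 + 1/2 = 185/12; mean = 185/12 ÷ 30 = 37/72 = 0.513888… → 0.514.

0.514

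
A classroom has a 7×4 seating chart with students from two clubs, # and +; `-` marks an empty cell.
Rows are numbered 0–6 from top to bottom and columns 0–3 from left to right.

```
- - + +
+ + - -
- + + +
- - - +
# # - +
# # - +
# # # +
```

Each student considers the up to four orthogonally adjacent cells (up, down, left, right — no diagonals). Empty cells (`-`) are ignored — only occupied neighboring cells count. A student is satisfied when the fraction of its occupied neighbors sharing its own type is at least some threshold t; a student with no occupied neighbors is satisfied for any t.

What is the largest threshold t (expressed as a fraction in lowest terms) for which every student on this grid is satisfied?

Row 0: (0,2)+ 1/1 · (0,3)+ 1/1
Row 1: (1,0)+ 1/1 · (1,1)+ 2/2
Row 2: (2,1)+ 2/2 · (2,2)+ 2/2 · (2,3)+ 2/2
Row 3: (3,3)+ 2/2
Row 4: (4,0)# 2/2 · (4,1)# 2/2 · (4,3)+ 2/2
Row 5: (5,0)# 3/3 · (5,1)# 3/3 · (5,3)+ 2/2
Row 6: (6,0)# 2/2 · (6,1)# 3/3 · (6,2)# 1/2 · (6,3)+ 1/2
The smallest same-type fraction is 1/2 at (6,2), which reduces to 1/2. Any threshold above that leaves this student unsatisfied.

1/2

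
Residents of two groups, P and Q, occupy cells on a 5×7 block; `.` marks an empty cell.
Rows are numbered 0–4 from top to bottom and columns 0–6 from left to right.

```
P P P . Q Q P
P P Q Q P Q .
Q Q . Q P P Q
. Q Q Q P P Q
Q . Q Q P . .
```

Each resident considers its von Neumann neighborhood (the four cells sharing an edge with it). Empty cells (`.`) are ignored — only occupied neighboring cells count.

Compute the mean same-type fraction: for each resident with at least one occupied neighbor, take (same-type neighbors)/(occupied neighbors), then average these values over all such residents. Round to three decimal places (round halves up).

0.623

(0,0)P 2/2
(0,1)P 3/3
(0,2)P 1/2
(0,4)Q 1/2
(0,5)Q 2/3
(0,6)P 0/1
(1,0)P 2/3
(1,1)P 2/4
(1,2)Q 1/3
(1,3)Q 2/3
(1,4)P 1/4
(1,5)Q 1/3
(2,0)Q 1/2
(2,1)Q 2/3
(2,3)Q 2/3
(2,4)P 3/4
(2,5)P 2/4
(2,6)Q 1/2
(3,1)Q 2/2
(3,2)Q 3/3
(3,3)Q 3/4
(3,4)P 3/4
(3,5)P 2/3
(3,6)Q 1/2
(4,0)Q — no occupied neighbors
(4,2)Q 2/2
(4,3)Q 2/3
(4,4)P 1/2
Sum over 27 residents: 2/2 + 3/3 + 1/2 + 1/2 + 2/3 + 0/1 + 2/3 + 2/4 + 1/3 + 2/3 + 1/4 + 1/3 + 1/2 + 2/3 + 2/3 + 3/4 + 2/4 + 1/2 + 2/2 + 3/3 + 3/4 + 3/4 + 2/3 + 1/2 + 2/2 + 2/3 + 1/2 = 101/6; mean = 101/6 ÷ 27 = 101/162 = 0.623456… → 0.623.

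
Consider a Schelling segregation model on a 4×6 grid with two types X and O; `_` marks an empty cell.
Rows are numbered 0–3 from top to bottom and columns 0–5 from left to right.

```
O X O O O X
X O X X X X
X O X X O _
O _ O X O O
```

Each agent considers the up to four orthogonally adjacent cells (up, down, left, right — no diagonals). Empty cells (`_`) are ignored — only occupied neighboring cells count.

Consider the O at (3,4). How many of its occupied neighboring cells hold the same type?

2

Occupied neighbors of (3,4): (2,4)=O, (3,3)=X, (3,5)=O.
Same type (O): 2 of 3.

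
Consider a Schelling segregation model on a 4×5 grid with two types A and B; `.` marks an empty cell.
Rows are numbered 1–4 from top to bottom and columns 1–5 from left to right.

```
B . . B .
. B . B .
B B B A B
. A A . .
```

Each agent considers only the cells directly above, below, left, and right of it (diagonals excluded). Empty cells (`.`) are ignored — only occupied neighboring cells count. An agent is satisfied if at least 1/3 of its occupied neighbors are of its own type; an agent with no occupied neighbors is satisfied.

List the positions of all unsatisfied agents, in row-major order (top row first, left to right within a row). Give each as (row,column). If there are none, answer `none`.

(3,4), (3,5)

(1,1)B 0/0 satisfied
(1,4)B 1/1 satisfied
(2,2)B 1/1 satisfied
(2,4)B 1/2 satisfied
(3,1)B 1/1 satisfied
(3,2)B 3/4 satisfied
(3,3)B 1/3 satisfied
(3,4)A 0/3 not
(3,5)B 0/1 not
(4,2)A 1/2 satisfied
(4,3)A 1/2 satisfied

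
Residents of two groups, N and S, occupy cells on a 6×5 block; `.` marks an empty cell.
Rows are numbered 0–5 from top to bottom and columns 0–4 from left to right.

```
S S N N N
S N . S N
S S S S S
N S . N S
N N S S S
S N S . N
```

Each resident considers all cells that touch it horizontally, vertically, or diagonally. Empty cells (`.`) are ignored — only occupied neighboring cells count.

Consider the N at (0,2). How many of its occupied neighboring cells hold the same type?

Occupied neighbors of (0,2): (0,1)=S, (0,3)=N, (1,1)=N, (1,3)=S.
Same type (N): 2 of 4.

2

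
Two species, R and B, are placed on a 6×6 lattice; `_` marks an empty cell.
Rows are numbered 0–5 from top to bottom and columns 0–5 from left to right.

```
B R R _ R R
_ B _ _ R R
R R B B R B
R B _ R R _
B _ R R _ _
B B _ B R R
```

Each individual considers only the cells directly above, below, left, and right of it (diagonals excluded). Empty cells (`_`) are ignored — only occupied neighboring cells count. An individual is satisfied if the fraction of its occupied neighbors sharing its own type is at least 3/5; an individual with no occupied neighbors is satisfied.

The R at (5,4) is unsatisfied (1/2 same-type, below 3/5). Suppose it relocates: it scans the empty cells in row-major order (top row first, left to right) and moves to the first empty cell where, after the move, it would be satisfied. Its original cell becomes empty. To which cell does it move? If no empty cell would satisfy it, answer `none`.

Vacating (5,4). Empty cells in order:
  (0,3): 2/2 same-type → satisfied — stop here.

(0,3)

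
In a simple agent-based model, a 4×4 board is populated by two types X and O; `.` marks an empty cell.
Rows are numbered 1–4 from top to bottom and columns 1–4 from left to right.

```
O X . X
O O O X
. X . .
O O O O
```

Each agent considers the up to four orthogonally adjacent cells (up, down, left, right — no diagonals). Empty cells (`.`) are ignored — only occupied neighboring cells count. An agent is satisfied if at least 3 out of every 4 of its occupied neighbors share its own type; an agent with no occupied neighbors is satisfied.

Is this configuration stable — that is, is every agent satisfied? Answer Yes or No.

No

(1,1)O 1/2 not
(1,2)X 0/2 not
(1,4)X 1/1 satisfied
(2,1)O 2/2 satisfied
(2,2)O 2/4 not
(2,3)O 1/2 not
(2,4)X 1/2 not
(3,2)X 0/2 not
(4,1)O 1/1 satisfied
(4,2)O 2/3 not
(4,3)O 2/2 satisfied
(4,4)O 1/1 satisfied
For instance (1,1) has only 1/2 same-type neighbors, below 3/4.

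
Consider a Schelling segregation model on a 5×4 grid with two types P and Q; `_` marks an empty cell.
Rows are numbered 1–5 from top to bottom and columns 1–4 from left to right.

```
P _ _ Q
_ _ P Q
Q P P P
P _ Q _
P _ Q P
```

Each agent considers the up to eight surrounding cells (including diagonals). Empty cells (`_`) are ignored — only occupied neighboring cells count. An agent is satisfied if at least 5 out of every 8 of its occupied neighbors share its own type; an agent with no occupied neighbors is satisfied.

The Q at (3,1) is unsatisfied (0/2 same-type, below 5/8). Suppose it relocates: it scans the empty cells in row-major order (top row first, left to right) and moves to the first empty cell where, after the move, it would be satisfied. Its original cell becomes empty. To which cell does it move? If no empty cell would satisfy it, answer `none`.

(1,3)

Vacating (3,1). Empty cells in order:
  (1,2): 0/2 same-type → still unsatisfied.
  (1,3): 2/3 same-type → satisfied — stop here.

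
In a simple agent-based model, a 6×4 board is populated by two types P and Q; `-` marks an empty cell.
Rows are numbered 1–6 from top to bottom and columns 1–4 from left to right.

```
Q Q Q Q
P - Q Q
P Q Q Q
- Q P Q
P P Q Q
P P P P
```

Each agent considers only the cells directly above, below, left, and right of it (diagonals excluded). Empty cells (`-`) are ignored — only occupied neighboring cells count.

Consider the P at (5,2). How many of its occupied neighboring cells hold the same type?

2

Occupied neighbors of (5,2): (4,2)=Q, (6,2)=P, (5,1)=P, (5,3)=Q.
Same type (P): 2 of 4.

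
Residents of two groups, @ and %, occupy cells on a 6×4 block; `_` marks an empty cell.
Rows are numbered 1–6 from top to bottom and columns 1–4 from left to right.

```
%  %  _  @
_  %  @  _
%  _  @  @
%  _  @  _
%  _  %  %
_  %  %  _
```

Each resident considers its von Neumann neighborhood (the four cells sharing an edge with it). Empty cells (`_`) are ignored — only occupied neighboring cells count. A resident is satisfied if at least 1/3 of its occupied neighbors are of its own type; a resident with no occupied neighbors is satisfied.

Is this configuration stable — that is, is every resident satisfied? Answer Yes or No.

(1,1)% 1/1 satisfied
(1,2)% 2/2 satisfied
(1,4)@ 0/0 satisfied
(2,2)% 1/2 satisfied
(2,3)@ 1/2 satisfied
(3,1)% 1/1 satisfied
(3,3)@ 3/3 satisfied
(3,4)@ 1/1 satisfied
(4,1)% 2/2 satisfied
(4,3)@ 1/2 satisfied
(5,1)% 1/1 satisfied
(5,3)% 2/3 satisfied
(5,4)% 1/1 satisfied
(6,2)% 1/1 satisfied
(6,3)% 2/2 satisfied
All meet the threshold, so the configuration is stable.

Yes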